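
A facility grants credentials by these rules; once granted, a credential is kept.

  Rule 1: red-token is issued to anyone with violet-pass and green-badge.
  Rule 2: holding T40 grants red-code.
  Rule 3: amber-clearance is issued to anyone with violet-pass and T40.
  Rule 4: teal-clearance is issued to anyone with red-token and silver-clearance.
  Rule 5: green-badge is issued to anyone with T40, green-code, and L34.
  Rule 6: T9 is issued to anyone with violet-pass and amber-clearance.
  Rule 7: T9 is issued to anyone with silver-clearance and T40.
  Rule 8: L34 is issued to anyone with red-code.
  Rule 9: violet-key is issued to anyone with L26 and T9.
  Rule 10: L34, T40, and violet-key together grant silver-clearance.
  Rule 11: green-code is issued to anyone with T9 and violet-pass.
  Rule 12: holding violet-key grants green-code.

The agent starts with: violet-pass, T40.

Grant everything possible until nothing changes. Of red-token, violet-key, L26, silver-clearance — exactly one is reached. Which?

red-token

Holding violet-pass and T40 grants amber-clearance (Rule 3).
Holding T40 grants red-code (Rule 2).
Holding red-code grants L34 (Rule 8).
Holding violet-pass and amber-clearance grants T9 (Rule 6).
Holding T9 and violet-pass grants green-code (Rule 11).
Holding T40, green-code, and L34 grants green-badge (Rule 5).
Holding violet-pass and green-badge grants red-token (Rule 1).
No rule produces L26, and it is not given. violet-key would need L26 and T9 (Rule 9), but L26 is never granted. silver-clearance would need L34, T40, and violet-key (Rule 10), but violet-key is never granted.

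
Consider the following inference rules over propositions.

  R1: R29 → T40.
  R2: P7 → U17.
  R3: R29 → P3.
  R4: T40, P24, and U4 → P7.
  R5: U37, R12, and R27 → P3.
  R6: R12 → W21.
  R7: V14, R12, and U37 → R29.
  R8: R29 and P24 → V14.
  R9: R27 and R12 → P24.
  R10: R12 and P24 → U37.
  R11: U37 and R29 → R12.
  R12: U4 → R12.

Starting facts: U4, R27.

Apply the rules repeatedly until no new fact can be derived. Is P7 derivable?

No

P7 would need T40, P24, and U4 (R4), but T40 is never established.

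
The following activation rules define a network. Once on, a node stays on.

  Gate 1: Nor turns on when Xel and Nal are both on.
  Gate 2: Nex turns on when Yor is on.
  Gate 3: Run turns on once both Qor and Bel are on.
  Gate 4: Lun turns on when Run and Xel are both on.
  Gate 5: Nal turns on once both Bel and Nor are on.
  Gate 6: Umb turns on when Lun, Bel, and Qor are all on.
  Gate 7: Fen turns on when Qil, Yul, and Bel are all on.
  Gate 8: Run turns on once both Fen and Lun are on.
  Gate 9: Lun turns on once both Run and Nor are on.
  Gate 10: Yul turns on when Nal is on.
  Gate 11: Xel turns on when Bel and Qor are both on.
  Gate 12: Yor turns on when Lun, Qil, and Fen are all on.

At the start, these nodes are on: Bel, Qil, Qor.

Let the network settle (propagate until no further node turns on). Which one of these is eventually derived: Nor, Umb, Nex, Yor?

Umb

Bel and Qor are on, so Xel turns on (Gate 11).
Qor and Bel are on, so Run turns on (Gate 3).
Run and Xel are on, so Lun turns on (Gate 4).
Lun, Bel, and Qor are on, so Umb turns on (Gate 6).
Nor would need Xel and Nal (Gate 1), but Nal never turns on. Yor would need Lun, Qil, and Fen (Gate 12), but Fen never turns on. Nex would need Yor (Gate 2), but Yor never turns on.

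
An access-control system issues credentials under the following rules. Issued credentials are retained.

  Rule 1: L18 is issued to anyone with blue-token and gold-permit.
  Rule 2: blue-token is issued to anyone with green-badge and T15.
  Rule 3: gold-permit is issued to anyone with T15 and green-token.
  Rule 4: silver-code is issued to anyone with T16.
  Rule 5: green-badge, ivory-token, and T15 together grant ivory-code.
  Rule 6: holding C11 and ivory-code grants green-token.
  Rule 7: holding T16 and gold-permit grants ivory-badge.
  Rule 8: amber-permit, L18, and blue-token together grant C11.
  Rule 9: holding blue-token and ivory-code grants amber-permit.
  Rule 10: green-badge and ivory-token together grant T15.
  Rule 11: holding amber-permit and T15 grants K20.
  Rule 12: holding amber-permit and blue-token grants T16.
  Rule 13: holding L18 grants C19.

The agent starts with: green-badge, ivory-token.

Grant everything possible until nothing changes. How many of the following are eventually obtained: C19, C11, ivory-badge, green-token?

C19 would need L18 (Rule 13), but L18 is never granted.
C11 would need amber-permit, L18, and blue-token (Rule 8), but L18 is never granted.
ivory-badge would need T16 and gold-permit (Rule 7), but gold-permit is never granted.
green-token would need C11 and ivory-code (Rule 6), but C11 is never granted.
None of the 4 are reached.

0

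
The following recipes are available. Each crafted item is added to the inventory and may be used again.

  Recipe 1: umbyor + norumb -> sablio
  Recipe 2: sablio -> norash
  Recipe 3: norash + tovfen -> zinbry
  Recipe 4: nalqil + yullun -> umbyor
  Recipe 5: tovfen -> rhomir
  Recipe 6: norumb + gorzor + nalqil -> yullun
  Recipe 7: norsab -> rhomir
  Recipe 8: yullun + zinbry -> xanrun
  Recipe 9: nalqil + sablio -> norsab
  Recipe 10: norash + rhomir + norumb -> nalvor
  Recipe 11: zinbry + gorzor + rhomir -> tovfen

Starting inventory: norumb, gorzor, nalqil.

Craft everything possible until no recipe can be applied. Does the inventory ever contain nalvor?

Yes

Using Recipe 6, norumb, gorzor, and nalqil make yullun.
nalqil + yullun -> umbyor (Recipe 4).
umbyor + norumb -> sablio (Recipe 1).
sablio -> norash (Recipe 2).
nalqil + sablio -> norsab (Recipe 9).
norsab -> rhomir (Recipe 7).
norash + rhomir + norumb -> nalvor (Recipe 10).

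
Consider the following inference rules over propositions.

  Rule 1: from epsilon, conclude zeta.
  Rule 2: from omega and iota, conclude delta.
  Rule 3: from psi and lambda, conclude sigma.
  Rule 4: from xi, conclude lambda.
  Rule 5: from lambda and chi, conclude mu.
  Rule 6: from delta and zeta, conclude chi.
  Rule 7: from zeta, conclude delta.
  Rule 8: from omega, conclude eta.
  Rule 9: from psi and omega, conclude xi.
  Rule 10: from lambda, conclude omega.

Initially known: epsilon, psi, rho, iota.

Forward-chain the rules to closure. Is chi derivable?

From epsilon, Rule 1 gives zeta.
zeta holds, so delta follows (Rule 7).
From delta and zeta, Rule 6 gives chi.

Yes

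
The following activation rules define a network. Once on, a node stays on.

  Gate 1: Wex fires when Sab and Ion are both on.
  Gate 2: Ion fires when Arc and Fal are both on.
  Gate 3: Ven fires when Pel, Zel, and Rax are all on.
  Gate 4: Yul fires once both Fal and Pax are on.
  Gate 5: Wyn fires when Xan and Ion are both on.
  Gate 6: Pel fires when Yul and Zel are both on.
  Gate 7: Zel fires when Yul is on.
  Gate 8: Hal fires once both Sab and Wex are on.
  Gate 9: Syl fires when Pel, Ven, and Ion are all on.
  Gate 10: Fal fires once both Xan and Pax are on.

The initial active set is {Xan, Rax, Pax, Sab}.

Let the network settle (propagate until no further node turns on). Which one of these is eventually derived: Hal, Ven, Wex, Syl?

Xan and Pax are on, so Fal fires (Gate 10).
Fal and Pax are on, so Yul fires (Gate 4).
Yul is on, so Zel fires (Gate 7).
Gate 6: Yul and Zel on → Pel on.
Gate 3: Pel, Zel, and Rax on → Ven on.
Wex would need Sab and Ion (Gate 1), but Ion never turns on. Hal would need Sab and Wex (Gate 8), but Wex never turns on. Syl would need Pel, Ven, and Ion (Gate 9), but Ion never turns on.

Ven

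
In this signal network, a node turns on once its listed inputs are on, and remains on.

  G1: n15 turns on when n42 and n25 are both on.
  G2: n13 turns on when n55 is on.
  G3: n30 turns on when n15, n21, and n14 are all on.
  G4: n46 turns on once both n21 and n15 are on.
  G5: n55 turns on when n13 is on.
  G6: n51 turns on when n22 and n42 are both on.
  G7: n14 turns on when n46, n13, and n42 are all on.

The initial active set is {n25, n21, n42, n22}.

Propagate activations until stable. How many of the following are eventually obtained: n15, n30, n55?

n42 and n25 are on, so n15 turns on (G1).
n15: reached.
n30 would need n15, n21, and n14 (G3), but n14 never turns on.
n55 would need n13 (G5), but n13 never turns on.
Reached: n15 — 1 of the 3.

1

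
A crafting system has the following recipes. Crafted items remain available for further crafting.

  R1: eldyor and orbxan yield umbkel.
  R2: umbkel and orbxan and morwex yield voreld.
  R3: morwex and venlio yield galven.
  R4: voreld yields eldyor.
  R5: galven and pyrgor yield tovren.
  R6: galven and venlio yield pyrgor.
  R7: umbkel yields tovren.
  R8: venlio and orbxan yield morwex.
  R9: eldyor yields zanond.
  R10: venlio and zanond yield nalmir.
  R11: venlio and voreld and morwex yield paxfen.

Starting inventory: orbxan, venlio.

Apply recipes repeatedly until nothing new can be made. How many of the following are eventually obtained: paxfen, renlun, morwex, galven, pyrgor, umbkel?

3

Using R8, venlio and orbxan make morwex.
Using R3, morwex and venlio make galven.
Using R6, galven and venlio make pyrgor.
paxfen would need venlio, voreld, and morwex (R11), but voreld is never obtained.
No rule produces renlun, and it is not given.
morwex: reached.
galven: reached.
pyrgor: reached.
umbkel would need eldyor and orbxan (R1), but eldyor is never obtained.
Reached: morwex, galven, and pyrgor — 3 of the 6.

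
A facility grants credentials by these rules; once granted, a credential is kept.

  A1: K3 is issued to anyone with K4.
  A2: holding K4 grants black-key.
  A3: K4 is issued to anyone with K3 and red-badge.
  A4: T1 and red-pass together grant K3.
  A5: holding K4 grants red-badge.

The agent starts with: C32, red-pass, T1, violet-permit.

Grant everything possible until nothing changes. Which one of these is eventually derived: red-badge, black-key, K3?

Holding T1 and red-pass grants K3 (A4).
black-key would need K4 (A2), but K4 is never granted. red-badge would need K4 (A5), but K4 is never granted.

K3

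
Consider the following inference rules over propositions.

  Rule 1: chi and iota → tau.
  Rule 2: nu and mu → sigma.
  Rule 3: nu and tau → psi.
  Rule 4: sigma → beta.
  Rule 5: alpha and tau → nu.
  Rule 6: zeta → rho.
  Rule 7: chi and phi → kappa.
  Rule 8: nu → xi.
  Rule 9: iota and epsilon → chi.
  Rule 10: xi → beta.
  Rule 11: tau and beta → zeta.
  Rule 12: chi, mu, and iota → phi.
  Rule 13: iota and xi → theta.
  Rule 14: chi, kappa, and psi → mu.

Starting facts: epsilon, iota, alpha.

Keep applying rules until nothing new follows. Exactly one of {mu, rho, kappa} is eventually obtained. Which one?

rho

From iota and epsilon, Rule 9 gives chi.
From chi and iota, Rule 1 gives tau.
alpha and tau hold, so nu follows (Rule 5).
From nu, Rule 8 gives xi.
xi holds, so beta follows (Rule 10).
tau and beta hold, so zeta follows (Rule 11).
zeta holds, so rho follows (Rule 6).
kappa would need chi and phi (Rule 7), but phi is never established. mu would need chi, kappa, and psi (Rule 14), but kappa is never established.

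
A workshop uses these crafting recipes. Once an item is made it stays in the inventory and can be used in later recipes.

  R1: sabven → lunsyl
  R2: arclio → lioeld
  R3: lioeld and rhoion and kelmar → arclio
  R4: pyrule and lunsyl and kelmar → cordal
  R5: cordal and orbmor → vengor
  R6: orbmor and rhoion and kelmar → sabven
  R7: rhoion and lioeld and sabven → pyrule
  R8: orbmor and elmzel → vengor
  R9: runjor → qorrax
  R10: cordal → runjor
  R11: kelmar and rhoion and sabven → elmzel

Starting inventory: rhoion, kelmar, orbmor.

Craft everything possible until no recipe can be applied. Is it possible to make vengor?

Using R6, orbmor, rhoion, and kelmar make sabven.
Using R11, kelmar, rhoion, and sabven make elmzel.
orbmor and elmzel → vengor (R8).

Yes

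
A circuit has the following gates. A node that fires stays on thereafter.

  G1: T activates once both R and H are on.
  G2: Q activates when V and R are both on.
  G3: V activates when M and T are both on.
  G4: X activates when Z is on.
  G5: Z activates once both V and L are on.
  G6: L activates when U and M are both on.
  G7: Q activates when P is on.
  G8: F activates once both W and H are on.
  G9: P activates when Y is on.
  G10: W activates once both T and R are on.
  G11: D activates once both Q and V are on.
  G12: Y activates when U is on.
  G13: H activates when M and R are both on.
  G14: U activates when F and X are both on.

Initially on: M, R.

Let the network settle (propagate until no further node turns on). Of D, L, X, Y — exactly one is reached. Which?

D

G13: M and R on → H on.
R and H are on, so T activates (G1).
G3: M and T on → V on.
G2: V and R on → Q on.
G11: Q and V on → D on.
X would need Z (G4), but Z never turns on. Y would need U (G12), but U never turns on. L would need U and M (G6), but U never turns on.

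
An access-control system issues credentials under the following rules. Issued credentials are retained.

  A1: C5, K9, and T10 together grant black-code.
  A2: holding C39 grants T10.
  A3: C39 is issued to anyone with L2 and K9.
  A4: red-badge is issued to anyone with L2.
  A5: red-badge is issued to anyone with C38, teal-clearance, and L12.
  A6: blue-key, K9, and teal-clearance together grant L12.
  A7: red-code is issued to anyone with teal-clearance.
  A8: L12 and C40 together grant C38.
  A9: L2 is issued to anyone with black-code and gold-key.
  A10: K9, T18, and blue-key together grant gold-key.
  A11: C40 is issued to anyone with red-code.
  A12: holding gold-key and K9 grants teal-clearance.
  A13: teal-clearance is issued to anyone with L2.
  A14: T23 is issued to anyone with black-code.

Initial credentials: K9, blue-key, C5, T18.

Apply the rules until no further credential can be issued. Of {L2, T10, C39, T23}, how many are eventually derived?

L2 would need black-code and gold-key (A9), but black-code is never granted.
T10 would need C39 (A2), but C39 is never granted.
C39 would need L2 and K9 (A3), but L2 is never granted.
T23 would need black-code (A14), but black-code is never granted.
None of the 4 are reached.

0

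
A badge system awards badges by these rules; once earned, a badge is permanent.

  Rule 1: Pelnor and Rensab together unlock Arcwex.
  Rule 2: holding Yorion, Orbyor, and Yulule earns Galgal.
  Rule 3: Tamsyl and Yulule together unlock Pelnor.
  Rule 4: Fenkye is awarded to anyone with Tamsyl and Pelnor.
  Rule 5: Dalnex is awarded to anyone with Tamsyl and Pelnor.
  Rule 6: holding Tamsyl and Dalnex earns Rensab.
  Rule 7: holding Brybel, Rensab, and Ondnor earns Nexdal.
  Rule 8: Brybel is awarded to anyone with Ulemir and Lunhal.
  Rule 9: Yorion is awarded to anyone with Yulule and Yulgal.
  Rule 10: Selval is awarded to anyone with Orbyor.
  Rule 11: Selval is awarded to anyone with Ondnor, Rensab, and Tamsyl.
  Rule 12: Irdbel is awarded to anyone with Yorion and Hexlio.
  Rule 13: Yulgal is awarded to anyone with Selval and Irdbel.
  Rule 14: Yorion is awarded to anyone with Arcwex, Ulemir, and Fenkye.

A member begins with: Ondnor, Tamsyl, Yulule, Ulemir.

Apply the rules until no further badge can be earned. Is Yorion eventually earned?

Yes

With Tamsyl and Yulule, Pelnor is earned (Rule 3).
With Tamsyl and Pelnor, Fenkye is earned (Rule 4).
With Tamsyl and Pelnor, Dalnex is earned (Rule 5).
With Tamsyl and Dalnex, Rensab is earned (Rule 6).
With Pelnor and Rensab, Arcwex is earned (Rule 1).
With Arcwex, Ulemir, and Fenkye, Yorion is earned (Rule 14).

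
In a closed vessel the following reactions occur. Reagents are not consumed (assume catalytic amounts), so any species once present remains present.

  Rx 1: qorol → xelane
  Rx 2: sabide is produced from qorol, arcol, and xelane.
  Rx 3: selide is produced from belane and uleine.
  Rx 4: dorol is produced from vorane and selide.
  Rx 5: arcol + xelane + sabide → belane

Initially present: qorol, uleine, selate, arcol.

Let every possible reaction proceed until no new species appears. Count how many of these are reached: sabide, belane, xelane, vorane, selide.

qorol present → xelane forms (Rx 1).
qorol, arcol, and xelane present → sabide forms (Rx 2).
arcol, xelane, and sabide present → belane forms (Rx 5).
belane and uleine present → selide forms (Rx 3).
sabide: reached.
belane: reached.
xelane: reached.
No rule produces vorane, and it is not given.
selide: reached.
Reached: sabide, belane, xelane, and selide — 4 of the 5.

4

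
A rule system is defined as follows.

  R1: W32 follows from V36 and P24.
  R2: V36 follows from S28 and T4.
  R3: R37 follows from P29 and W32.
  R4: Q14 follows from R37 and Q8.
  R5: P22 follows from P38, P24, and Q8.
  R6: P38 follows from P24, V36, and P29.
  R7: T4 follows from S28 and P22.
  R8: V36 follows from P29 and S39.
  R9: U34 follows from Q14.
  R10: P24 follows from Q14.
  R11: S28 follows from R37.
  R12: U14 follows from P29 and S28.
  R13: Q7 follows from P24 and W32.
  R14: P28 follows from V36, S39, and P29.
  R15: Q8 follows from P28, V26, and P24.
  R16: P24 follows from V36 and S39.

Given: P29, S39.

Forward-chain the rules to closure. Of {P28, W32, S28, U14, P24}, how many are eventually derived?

P29 and S39 hold, so V36 follows (R8).
From V36, S39, and P29, R14 gives P28.
V36 and S39 hold, so P24 follows (R16).
From V36 and P24, R1 gives W32.
From P29 and W32, R3 gives R37.
From R37, R11 gives S28.
From P29 and S28, R12 gives U14.
P28: reached.
W32: reached.
S28: reached.
U14: reached.
P24: reached.
All 5 are reached.

5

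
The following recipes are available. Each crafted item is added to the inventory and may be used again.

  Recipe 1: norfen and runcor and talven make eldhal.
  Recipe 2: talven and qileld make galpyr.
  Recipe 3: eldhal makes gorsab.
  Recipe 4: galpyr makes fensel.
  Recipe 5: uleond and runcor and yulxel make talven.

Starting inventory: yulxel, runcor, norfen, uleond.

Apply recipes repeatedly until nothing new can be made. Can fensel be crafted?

fensel would need galpyr (Recipe 4), but galpyr is never obtained.

No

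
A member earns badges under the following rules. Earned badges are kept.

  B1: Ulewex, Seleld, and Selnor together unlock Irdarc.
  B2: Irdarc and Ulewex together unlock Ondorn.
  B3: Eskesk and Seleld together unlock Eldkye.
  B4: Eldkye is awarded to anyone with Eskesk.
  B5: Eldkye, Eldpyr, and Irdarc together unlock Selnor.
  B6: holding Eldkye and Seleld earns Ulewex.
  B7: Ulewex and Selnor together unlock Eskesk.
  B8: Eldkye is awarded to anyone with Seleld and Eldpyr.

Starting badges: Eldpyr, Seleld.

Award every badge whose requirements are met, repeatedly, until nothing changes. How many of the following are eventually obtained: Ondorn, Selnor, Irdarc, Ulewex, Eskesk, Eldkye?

With Seleld and Eldpyr, Eldkye is earned (B8).
With Eldkye and Seleld, Ulewex is earned (B6).
Ondorn would need Irdarc and Ulewex (B2), but Irdarc is never earned.
Selnor would need Eldkye, Eldpyr, and Irdarc (B5), but Irdarc is never earned.
Irdarc would need Ulewex, Seleld, and Selnor (B1), but Selnor is never earned.
Ulewex: reached.
Eskesk would need Ulewex and Selnor (B7), but Selnor is never earned.
Eldkye: reached.
Reached: Ulewex and Eldkye — 2 of the 6.

2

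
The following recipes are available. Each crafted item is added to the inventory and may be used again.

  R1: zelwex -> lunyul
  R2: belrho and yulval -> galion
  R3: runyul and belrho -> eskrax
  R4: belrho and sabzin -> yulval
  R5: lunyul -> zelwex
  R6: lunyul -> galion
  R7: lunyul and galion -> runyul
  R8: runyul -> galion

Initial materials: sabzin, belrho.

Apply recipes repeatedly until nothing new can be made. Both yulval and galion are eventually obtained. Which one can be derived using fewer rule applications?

yulval: Using R4, belrho and sabzin make yulval. [1 rule application]
galion: Using R4, belrho and sabzin make yulval. belrho and yulval -> galion (R2). [2 rule applications]
yulval needs fewer.

yulval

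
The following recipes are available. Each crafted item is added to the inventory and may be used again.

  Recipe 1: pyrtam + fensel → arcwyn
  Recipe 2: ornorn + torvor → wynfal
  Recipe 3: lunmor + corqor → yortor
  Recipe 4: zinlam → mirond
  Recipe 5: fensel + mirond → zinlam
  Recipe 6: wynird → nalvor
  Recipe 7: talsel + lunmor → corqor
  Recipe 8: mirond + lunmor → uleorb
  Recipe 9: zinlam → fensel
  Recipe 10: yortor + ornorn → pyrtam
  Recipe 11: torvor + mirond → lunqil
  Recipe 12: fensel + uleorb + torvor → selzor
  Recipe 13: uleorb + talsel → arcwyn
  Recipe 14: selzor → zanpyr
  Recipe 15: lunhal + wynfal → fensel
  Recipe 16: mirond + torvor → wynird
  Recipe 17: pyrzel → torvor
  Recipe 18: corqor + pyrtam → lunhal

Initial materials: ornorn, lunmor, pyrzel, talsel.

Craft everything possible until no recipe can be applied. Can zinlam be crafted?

No

zinlam would need fensel and mirond (Recipe 5), but mirond is never obtained.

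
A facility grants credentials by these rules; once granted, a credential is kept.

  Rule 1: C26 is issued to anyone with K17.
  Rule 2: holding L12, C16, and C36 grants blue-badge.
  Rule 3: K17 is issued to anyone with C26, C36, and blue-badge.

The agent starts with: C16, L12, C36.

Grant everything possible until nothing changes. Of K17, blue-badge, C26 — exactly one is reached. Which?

Holding L12, C16, and C36 grants blue-badge (Rule 2).
K17 would need C26, C36, and blue-badge (Rule 3), but C26 is never granted. C26 would need K17 (Rule 1), but K17 is never granted.

blue-badge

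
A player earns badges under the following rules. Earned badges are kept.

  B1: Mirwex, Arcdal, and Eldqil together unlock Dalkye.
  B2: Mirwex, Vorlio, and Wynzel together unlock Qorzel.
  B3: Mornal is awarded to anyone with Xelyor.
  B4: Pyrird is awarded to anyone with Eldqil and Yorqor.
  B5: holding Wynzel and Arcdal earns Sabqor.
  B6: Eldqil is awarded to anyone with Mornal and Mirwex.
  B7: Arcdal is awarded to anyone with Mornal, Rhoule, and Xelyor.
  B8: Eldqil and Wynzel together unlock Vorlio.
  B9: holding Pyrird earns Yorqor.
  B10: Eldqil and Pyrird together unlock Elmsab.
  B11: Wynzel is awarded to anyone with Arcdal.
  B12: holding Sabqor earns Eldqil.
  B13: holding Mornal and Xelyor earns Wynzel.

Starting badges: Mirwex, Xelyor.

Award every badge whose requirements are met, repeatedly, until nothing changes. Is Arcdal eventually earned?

Arcdal would need Mornal, Rhoule, and Xelyor (B7), but Rhoule is never earned.

No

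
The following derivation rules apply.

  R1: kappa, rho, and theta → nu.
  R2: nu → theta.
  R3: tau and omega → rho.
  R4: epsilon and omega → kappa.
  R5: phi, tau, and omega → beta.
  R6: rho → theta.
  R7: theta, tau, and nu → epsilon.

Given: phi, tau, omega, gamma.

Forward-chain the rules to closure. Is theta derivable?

From tau and omega, R3 gives rho.
From rho, R6 gives theta.

Yes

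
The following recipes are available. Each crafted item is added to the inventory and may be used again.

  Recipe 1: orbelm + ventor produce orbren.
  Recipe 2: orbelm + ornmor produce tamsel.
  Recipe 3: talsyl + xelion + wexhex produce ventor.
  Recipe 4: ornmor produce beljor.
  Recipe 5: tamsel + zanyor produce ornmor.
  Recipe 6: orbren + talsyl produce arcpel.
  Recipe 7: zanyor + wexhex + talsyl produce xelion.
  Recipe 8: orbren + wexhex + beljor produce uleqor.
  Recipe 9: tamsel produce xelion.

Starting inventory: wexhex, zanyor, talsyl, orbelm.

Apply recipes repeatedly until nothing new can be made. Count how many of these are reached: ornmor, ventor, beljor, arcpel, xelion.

3

zanyor + wexhex + talsyl → xelion (Recipe 7).
talsyl + xelion + wexhex → ventor (Recipe 3).
orbelm + ventor → orbren (Recipe 1).
orbren + talsyl → arcpel (Recipe 6).
ornmor would need tamsel and zanyor (Recipe 5), but tamsel is never obtained.
ventor: reached.
beljor would need ornmor (Recipe 4), but ornmor is never obtained.
arcpel: reached.
xelion: reached.
Reached: ventor, arcpel, and xelion — 3 of the 5.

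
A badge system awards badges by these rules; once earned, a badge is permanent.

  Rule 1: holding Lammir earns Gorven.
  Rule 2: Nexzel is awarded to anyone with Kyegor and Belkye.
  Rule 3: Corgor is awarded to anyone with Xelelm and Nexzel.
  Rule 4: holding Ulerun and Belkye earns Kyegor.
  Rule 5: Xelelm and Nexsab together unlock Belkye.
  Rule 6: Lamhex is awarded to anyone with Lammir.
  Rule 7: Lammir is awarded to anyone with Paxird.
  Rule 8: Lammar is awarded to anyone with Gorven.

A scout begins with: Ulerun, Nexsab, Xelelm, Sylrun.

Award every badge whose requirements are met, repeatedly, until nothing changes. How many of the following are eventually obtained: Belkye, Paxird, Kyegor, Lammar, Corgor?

3

With Xelelm and Nexsab, Belkye is earned (Rule 5).
With Ulerun and Belkye, Kyegor is earned (Rule 4).
With Kyegor and Belkye, Nexzel is earned (Rule 2).
With Xelelm and Nexzel, Corgor is earned (Rule 3).
Belkye: reached.
No rule produces Paxird, and it is not given.
Kyegor: reached.
Lammar would need Gorven (Rule 8), but Gorven is never earned.
Corgor: reached.
Reached: Belkye, Kyegor, and Corgor — 3 of the 5.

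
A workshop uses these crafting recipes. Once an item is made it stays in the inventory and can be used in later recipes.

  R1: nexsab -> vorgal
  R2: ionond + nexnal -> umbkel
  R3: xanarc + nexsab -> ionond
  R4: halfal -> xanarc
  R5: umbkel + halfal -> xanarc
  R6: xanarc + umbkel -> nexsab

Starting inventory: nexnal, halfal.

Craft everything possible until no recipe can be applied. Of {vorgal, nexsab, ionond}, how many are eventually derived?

vorgal would need nexsab (R1), but nexsab is never obtained.
nexsab would need xanarc and umbkel (R6), but umbkel is never obtained.
ionond would need xanarc and nexsab (R3), but nexsab is never obtained.
None of the 3 are reached.

0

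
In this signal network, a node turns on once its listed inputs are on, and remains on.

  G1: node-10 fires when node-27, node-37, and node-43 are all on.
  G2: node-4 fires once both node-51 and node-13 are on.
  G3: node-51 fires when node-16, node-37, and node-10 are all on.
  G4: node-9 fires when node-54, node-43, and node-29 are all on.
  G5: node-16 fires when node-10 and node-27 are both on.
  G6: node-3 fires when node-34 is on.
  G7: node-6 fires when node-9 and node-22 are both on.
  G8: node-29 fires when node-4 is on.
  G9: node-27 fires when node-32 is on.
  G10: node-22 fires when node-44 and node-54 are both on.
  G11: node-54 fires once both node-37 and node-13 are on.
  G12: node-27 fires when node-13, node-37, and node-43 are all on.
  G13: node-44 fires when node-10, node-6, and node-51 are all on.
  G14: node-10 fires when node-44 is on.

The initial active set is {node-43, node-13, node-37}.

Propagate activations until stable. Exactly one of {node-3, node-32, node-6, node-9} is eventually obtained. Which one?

node-9

node-13, node-37, and node-43 are on, so node-27 fires (G12).
G11: node-37 and node-13 on → node-54 on.
node-27, node-37, and node-43 are on, so node-10 fires (G1).
G5: node-10 and node-27 on → node-16 on.
node-16, node-37, and node-10 are on, so node-51 fires (G3).
G2: node-51 and node-13 on → node-4 on.
node-4 is on, so node-29 fires (G8).
node-54, node-43, and node-29 are on, so node-9 fires (G4).
No rule produces node-32, and it is not given. node-6 would need node-9 and node-22 (G7), but node-22 never turns on. node-3 would need node-34 (G6), but node-34 never turns on.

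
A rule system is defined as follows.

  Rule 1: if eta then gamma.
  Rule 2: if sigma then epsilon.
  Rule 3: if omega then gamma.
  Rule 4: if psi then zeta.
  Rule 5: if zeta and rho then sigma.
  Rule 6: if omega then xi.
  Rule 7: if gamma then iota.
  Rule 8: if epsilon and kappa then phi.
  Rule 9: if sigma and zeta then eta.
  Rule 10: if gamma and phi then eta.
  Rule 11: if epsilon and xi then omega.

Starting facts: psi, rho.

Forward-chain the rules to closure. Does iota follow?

From psi, Rule 4 gives zeta.
zeta and rho hold, so sigma follows (Rule 5).
From sigma and zeta, Rule 9 gives eta.
From eta, Rule 1 gives gamma.
From gamma, Rule 7 gives iota.

Yes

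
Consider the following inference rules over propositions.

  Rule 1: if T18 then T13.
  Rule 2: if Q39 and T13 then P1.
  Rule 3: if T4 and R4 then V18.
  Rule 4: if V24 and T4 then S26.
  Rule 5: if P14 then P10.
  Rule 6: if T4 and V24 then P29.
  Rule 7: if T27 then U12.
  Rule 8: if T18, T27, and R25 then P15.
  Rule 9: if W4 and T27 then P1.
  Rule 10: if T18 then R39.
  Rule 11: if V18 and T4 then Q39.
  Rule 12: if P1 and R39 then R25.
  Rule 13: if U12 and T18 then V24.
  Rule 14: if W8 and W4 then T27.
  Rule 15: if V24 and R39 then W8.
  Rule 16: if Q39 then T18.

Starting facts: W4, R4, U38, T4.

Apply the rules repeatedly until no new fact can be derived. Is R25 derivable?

Yes

From T4 and R4, Rule 3 gives V18.
From V18 and T4, Rule 11 gives Q39.
From Q39, Rule 16 gives T18.
From T18, Rule 1 gives T13.
From T18, Rule 10 gives R39.
From Q39 and T13, Rule 2 gives P1.
From P1 and R39, Rule 12 gives R25.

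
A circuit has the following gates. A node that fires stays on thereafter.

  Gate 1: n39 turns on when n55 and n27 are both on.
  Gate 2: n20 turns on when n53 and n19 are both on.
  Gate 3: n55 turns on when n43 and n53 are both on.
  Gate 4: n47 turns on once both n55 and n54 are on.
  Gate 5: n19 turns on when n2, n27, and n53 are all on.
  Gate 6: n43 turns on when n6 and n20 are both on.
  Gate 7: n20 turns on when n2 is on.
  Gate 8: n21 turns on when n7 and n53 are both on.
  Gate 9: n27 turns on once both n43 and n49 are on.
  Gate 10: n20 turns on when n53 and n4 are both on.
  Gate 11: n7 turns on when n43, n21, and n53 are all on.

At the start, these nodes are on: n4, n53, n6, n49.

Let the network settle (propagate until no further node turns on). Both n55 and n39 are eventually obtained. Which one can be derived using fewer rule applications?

n55

n55: n53 and n4 are on, so n20 turns on (Gate 10). Gate 6: n6 and n20 on → n43 on. Gate 3: n43 and n53 on → n55 on. [3 rule applications]
n39: n53 and n4 are on, so n20 turns on (Gate 10). Gate 6: n6 and n20 on → n43 on. Gate 3: n43 and n53 on → n55 on. n43 and n49 are on, so n27 turns on (Gate 9). Gate 1: n55 and n27 on → n39 on. [5 rule applications]
n55 needs fewer.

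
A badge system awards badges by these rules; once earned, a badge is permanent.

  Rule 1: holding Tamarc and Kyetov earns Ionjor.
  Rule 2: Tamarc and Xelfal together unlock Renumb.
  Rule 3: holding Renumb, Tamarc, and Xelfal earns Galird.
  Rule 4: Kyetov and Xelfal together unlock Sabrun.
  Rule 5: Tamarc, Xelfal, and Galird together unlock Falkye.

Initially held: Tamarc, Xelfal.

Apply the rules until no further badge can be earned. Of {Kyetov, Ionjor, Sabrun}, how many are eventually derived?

No rule produces Kyetov, and it is not given.
Ionjor would need Tamarc and Kyetov (Rule 1), but Kyetov is never earned.
Sabrun would need Kyetov and Xelfal (Rule 4), but Kyetov is never earned.
None of the 3 are reached.

0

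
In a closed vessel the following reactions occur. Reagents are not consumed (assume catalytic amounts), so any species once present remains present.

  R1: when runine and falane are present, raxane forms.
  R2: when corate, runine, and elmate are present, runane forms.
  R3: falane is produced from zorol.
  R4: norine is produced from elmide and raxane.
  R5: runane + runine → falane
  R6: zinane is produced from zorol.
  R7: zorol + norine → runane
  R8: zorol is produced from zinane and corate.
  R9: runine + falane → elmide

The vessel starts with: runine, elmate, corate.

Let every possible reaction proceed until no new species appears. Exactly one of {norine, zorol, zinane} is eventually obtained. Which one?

norine

corate, runine, and elmate present → runane forms (R2).
runane and runine present → falane forms (R5).
runine and falane present → raxane forms (R1).
runine and falane present → elmide forms (R9).
elmide and raxane present → norine forms (R4).
zorol would need zinane and corate (R8), but zinane never forms. zinane would need zorol (R6), but zorol never forms.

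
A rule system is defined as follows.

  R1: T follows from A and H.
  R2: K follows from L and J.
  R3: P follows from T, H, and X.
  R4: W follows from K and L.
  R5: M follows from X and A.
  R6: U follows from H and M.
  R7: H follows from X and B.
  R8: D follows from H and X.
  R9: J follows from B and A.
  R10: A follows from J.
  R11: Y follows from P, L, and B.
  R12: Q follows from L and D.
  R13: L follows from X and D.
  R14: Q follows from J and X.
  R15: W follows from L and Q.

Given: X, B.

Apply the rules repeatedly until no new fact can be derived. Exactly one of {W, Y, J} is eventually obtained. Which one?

X and B hold, so H follows (R7).
From H and X, R8 gives D.
From X and D, R13 gives L.
L and D hold, so Q follows (R12).
L and Q hold, so W follows (R15).
J would need B and A (R9), but A is never established. Y would need P, L, and B (R11), but P is never established.

W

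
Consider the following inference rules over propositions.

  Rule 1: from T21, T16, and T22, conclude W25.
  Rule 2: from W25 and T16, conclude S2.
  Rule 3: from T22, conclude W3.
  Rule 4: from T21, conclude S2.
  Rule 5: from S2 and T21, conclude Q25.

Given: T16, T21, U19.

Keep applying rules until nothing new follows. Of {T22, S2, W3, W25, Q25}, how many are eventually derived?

T21 holds, so S2 follows (Rule 4).
From S2 and T21, Rule 5 gives Q25.
No rule produces T22, and it is not given.
S2: reached.
W3 would need T22 (Rule 3), but T22 is never established.
W25 would need T21, T16, and T22 (Rule 1), but T22 is never established.
Q25: reached.
Reached: S2 and Q25 — 2 of the 5.

2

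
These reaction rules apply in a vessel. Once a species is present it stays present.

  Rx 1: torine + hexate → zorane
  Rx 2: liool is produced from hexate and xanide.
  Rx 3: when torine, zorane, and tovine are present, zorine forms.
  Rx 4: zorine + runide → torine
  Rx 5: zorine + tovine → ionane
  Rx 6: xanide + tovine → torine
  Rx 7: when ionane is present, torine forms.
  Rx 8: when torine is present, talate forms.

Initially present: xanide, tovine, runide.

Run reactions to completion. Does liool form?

No

liool would need hexate and xanide (Rx 2), but hexate never forms.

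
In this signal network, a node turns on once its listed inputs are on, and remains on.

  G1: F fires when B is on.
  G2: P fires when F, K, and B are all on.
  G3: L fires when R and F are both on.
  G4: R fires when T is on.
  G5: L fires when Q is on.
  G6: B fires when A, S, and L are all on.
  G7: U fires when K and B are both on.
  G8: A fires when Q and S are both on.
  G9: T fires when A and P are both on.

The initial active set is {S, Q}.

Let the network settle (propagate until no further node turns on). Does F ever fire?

G8: Q and S on → A on.
Q is on, so L fires (G5).
A, S, and L are on, so B fires (G6).
B is on, so F fires (G1).

Yes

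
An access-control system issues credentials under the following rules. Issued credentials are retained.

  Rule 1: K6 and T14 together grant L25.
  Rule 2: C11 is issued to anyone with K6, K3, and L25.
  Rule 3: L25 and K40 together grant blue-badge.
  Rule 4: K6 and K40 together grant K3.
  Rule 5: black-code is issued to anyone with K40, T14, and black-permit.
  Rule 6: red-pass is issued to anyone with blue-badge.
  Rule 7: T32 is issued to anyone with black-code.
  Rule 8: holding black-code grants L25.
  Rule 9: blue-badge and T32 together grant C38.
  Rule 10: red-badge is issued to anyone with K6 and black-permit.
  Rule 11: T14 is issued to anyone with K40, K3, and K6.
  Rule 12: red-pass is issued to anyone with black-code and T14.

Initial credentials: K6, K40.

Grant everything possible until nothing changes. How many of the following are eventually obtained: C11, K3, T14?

3

Holding K6 and K40 grants K3 (Rule 4).
Holding K40, K3, and K6 grants T14 (Rule 11).
Holding K6 and T14 grants L25 (Rule 1).
Holding K6, K3, and L25 grants C11 (Rule 2).
C11: reached.
K3: reached.
T14: reached.
All 3 are reached.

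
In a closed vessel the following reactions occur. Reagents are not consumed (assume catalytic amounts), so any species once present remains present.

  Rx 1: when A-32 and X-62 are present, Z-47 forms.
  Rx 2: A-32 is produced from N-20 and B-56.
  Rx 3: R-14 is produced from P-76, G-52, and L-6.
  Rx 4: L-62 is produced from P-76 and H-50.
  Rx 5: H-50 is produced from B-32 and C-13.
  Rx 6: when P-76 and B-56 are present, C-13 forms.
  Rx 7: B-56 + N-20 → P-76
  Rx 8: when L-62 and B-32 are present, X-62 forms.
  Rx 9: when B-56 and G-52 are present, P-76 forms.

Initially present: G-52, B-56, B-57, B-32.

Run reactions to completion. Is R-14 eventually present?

No

R-14 would need P-76, G-52, and L-6 (Rx 3), but L-6 never forms.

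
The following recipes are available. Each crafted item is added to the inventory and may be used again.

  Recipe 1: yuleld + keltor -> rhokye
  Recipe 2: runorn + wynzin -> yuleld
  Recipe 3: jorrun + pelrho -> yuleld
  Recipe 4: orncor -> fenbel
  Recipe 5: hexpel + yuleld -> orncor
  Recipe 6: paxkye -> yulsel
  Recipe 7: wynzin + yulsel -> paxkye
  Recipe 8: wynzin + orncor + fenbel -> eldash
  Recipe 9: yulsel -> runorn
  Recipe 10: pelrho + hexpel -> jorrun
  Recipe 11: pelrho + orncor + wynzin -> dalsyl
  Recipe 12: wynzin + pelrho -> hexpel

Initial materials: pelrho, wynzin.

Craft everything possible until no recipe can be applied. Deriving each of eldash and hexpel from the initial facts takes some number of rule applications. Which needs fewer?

hexpel: wynzin + pelrho -> hexpel (Recipe 12). [1 rule application]
eldash: wynzin + pelrho -> hexpel (Recipe 12). Using Recipe 10, pelrho and hexpel make jorrun. jorrun + pelrho -> yuleld (Recipe 3). Using Recipe 5, hexpel and yuleld make orncor. orncor -> fenbel (Recipe 4). wynzin + orncor + fenbel -> eldash (Recipe 8). [6 rule applications]
hexpel needs fewer.

hexpel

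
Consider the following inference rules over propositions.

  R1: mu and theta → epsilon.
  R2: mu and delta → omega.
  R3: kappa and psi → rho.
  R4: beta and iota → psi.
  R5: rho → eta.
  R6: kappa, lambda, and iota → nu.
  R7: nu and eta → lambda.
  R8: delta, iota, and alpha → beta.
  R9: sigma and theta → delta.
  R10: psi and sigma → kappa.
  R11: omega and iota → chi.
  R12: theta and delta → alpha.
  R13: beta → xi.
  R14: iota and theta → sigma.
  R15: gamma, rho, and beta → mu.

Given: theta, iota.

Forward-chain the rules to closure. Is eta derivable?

From iota and theta, R14 gives sigma.
sigma and theta hold, so delta follows (R9).
From theta and delta, R12 gives alpha.
delta, iota, and alpha hold, so beta follows (R8).
From beta and iota, R4 gives psi.
psi and sigma hold, so kappa follows (R10).
kappa and psi hold, so rho follows (R3).
From rho, R5 gives eta.

Yes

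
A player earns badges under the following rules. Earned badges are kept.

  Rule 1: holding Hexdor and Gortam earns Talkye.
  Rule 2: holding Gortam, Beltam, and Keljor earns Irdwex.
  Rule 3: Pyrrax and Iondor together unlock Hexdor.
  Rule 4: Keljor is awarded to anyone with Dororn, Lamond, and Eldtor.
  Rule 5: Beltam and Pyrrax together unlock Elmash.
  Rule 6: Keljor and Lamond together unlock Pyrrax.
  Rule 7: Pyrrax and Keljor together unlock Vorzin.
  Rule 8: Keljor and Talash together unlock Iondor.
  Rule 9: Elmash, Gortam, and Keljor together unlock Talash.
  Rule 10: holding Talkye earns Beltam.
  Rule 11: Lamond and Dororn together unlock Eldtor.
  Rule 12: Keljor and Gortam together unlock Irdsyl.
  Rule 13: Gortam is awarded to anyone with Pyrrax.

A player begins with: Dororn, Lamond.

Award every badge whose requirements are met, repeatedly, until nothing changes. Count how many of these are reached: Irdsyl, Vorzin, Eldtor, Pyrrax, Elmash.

4

With Lamond and Dororn, Eldtor is earned (Rule 11).
With Dororn, Lamond, and Eldtor, Keljor is earned (Rule 4).
With Keljor and Lamond, Pyrrax is earned (Rule 6).
With Pyrrax and Keljor, Vorzin is earned (Rule 7).
With Pyrrax, Gortam is earned (Rule 13).
With Keljor and Gortam, Irdsyl is earned (Rule 12).
Irdsyl: reached.
Vorzin: reached.
Eldtor: reached.
Pyrrax: reached.
Elmash would need Beltam and Pyrrax (Rule 5), but Beltam is never earned.
Reached: Irdsyl, Vorzin, Eldtor, and Pyrrax — 4 of the 5.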